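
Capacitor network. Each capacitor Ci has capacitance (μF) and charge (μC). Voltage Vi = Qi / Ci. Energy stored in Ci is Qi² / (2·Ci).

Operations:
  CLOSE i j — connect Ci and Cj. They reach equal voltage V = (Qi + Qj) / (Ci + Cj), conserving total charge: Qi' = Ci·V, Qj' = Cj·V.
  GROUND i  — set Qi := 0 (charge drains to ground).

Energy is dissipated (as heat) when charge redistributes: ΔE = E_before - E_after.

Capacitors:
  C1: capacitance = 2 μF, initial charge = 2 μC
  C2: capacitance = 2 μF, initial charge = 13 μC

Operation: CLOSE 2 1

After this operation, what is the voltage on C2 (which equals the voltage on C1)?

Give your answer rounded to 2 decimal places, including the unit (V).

Answer: 3.75 V

Derivation:
Initial: C1(2μF, Q=2μC, V=1.00V), C2(2μF, Q=13μC, V=6.50V)
Op 1: CLOSE 2-1: Q_total=15.00, C_total=4.00, V=3.75; Q2=7.50, Q1=7.50; dissipated=15.125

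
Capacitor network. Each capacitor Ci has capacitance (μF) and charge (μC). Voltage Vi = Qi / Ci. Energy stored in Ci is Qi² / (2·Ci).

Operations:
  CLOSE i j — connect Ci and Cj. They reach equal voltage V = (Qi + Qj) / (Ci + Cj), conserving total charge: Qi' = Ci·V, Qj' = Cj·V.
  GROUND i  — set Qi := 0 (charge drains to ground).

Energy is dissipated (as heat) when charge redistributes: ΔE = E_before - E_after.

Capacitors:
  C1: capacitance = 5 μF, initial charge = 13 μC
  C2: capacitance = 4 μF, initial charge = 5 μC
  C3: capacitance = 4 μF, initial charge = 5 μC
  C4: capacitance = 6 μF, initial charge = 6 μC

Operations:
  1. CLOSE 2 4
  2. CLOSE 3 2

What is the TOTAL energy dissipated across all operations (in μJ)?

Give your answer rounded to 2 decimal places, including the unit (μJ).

Answer: 0.10 μJ

Derivation:
Initial: C1(5μF, Q=13μC, V=2.60V), C2(4μF, Q=5μC, V=1.25V), C3(4μF, Q=5μC, V=1.25V), C4(6μF, Q=6μC, V=1.00V)
Op 1: CLOSE 2-4: Q_total=11.00, C_total=10.00, V=1.10; Q2=4.40, Q4=6.60; dissipated=0.075
Op 2: CLOSE 3-2: Q_total=9.40, C_total=8.00, V=1.18; Q3=4.70, Q2=4.70; dissipated=0.022
Total dissipated: 0.098 μJ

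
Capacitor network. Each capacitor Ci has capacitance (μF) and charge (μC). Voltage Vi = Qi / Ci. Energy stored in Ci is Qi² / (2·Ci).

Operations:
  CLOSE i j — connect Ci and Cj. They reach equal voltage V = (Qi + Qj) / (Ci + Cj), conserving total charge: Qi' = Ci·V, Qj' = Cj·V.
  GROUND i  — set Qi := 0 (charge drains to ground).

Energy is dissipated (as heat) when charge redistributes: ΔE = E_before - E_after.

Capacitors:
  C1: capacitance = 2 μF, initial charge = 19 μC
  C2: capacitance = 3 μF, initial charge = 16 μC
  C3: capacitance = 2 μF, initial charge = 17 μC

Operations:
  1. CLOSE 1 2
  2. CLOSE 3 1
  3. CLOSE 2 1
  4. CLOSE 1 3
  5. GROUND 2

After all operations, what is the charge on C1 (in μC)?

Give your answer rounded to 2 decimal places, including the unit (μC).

Answer: 15.05 μC

Derivation:
Initial: C1(2μF, Q=19μC, V=9.50V), C2(3μF, Q=16μC, V=5.33V), C3(2μF, Q=17μC, V=8.50V)
Op 1: CLOSE 1-2: Q_total=35.00, C_total=5.00, V=7.00; Q1=14.00, Q2=21.00; dissipated=10.417
Op 2: CLOSE 3-1: Q_total=31.00, C_total=4.00, V=7.75; Q3=15.50, Q1=15.50; dissipated=1.125
Op 3: CLOSE 2-1: Q_total=36.50, C_total=5.00, V=7.30; Q2=21.90, Q1=14.60; dissipated=0.338
Op 4: CLOSE 1-3: Q_total=30.10, C_total=4.00, V=7.53; Q1=15.05, Q3=15.05; dissipated=0.101
Op 5: GROUND 2: Q2=0; energy lost=79.935
Final charges: Q1=15.05, Q2=0.00, Q3=15.05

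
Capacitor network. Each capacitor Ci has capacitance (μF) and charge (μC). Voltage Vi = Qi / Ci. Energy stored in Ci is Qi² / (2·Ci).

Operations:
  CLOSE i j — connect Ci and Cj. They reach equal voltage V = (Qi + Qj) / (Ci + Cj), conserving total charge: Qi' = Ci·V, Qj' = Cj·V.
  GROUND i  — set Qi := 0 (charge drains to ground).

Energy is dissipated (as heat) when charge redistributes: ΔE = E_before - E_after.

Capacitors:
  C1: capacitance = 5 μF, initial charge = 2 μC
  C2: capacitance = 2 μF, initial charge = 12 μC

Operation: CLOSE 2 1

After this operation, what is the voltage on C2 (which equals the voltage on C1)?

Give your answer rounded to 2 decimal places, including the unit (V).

Answer: 2.00 V

Derivation:
Initial: C1(5μF, Q=2μC, V=0.40V), C2(2μF, Q=12μC, V=6.00V)
Op 1: CLOSE 2-1: Q_total=14.00, C_total=7.00, V=2.00; Q2=4.00, Q1=10.00; dissipated=22.400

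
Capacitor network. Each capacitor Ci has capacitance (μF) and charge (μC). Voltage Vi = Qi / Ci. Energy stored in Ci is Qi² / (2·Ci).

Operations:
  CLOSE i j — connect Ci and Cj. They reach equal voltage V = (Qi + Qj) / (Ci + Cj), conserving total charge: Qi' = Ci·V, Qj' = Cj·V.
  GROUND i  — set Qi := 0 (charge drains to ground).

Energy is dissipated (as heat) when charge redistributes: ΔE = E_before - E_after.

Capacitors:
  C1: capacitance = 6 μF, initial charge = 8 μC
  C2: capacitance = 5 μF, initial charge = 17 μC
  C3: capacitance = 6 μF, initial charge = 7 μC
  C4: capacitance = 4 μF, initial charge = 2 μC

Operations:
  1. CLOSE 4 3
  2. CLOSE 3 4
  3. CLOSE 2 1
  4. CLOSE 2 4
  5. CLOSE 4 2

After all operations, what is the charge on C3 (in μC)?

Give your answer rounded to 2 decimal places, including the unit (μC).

Initial: C1(6μF, Q=8μC, V=1.33V), C2(5μF, Q=17μC, V=3.40V), C3(6μF, Q=7μC, V=1.17V), C4(4μF, Q=2μC, V=0.50V)
Op 1: CLOSE 4-3: Q_total=9.00, C_total=10.00, V=0.90; Q4=3.60, Q3=5.40; dissipated=0.533
Op 2: CLOSE 3-4: Q_total=9.00, C_total=10.00, V=0.90; Q3=5.40, Q4=3.60; dissipated=0.000
Op 3: CLOSE 2-1: Q_total=25.00, C_total=11.00, V=2.27; Q2=11.36, Q1=13.64; dissipated=5.824
Op 4: CLOSE 2-4: Q_total=14.96, C_total=9.00, V=1.66; Q2=8.31, Q4=6.65; dissipated=2.094
Op 5: CLOSE 4-2: Q_total=14.96, C_total=9.00, V=1.66; Q4=6.65, Q2=8.31; dissipated=0.000
Final charges: Q1=13.64, Q2=8.31, Q3=5.40, Q4=6.65

Answer: 5.40 μC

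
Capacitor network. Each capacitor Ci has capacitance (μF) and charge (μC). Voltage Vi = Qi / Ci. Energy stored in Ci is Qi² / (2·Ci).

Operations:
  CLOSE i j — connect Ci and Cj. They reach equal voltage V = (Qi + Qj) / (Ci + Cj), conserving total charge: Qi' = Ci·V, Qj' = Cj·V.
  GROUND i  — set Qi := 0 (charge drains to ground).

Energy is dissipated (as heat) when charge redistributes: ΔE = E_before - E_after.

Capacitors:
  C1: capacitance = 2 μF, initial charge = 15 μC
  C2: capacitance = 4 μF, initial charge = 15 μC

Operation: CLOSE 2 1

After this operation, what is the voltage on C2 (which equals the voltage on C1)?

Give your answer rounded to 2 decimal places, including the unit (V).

Answer: 5.00 V

Derivation:
Initial: C1(2μF, Q=15μC, V=7.50V), C2(4μF, Q=15μC, V=3.75V)
Op 1: CLOSE 2-1: Q_total=30.00, C_total=6.00, V=5.00; Q2=20.00, Q1=10.00; dissipated=9.375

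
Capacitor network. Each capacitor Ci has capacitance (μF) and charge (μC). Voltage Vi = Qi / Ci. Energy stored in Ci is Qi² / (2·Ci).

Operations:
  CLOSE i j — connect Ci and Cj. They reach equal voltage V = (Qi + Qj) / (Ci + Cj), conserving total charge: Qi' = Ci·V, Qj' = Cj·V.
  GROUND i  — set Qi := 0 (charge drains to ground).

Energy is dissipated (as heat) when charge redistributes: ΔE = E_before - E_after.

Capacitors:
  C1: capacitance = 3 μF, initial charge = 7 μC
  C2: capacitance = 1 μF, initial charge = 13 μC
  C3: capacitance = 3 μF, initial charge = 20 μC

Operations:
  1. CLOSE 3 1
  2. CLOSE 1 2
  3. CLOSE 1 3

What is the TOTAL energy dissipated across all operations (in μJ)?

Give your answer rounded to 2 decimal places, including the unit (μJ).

Answer: 44.56 μJ

Derivation:
Initial: C1(3μF, Q=7μC, V=2.33V), C2(1μF, Q=13μC, V=13.00V), C3(3μF, Q=20μC, V=6.67V)
Op 1: CLOSE 3-1: Q_total=27.00, C_total=6.00, V=4.50; Q3=13.50, Q1=13.50; dissipated=14.083
Op 2: CLOSE 1-2: Q_total=26.50, C_total=4.00, V=6.62; Q1=19.88, Q2=6.62; dissipated=27.094
Op 3: CLOSE 1-3: Q_total=33.38, C_total=6.00, V=5.56; Q1=16.69, Q3=16.69; dissipated=3.387
Total dissipated: 44.564 μJ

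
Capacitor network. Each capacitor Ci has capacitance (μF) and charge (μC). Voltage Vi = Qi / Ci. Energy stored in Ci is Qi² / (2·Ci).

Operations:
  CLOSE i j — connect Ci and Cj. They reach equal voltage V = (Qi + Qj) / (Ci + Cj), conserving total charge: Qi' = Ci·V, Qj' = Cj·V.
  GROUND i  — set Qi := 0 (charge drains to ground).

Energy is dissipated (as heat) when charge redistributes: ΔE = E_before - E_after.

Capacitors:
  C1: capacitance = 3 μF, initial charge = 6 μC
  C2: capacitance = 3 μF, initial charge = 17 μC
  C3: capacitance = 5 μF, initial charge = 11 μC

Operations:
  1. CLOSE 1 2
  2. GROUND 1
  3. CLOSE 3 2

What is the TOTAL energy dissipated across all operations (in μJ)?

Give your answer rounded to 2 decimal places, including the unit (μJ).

Initial: C1(3μF, Q=6μC, V=2.00V), C2(3μF, Q=17μC, V=5.67V), C3(5μF, Q=11μC, V=2.20V)
Op 1: CLOSE 1-2: Q_total=23.00, C_total=6.00, V=3.83; Q1=11.50, Q2=11.50; dissipated=10.083
Op 2: GROUND 1: Q1=0; energy lost=22.042
Op 3: CLOSE 3-2: Q_total=22.50, C_total=8.00, V=2.81; Q3=14.06, Q2=8.44; dissipated=2.501
Total dissipated: 34.626 μJ

Answer: 34.63 μJ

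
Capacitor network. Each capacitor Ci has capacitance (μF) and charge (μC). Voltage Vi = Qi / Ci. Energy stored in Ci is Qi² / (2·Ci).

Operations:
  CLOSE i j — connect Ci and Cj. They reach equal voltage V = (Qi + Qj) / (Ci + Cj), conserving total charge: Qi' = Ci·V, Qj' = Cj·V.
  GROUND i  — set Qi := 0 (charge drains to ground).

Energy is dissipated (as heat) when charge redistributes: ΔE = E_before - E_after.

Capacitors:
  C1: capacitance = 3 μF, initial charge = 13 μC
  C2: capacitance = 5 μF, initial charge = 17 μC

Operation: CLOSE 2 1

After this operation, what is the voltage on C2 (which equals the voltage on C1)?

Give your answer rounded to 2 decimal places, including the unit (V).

Initial: C1(3μF, Q=13μC, V=4.33V), C2(5μF, Q=17μC, V=3.40V)
Op 1: CLOSE 2-1: Q_total=30.00, C_total=8.00, V=3.75; Q2=18.75, Q1=11.25; dissipated=0.817

Answer: 3.75 V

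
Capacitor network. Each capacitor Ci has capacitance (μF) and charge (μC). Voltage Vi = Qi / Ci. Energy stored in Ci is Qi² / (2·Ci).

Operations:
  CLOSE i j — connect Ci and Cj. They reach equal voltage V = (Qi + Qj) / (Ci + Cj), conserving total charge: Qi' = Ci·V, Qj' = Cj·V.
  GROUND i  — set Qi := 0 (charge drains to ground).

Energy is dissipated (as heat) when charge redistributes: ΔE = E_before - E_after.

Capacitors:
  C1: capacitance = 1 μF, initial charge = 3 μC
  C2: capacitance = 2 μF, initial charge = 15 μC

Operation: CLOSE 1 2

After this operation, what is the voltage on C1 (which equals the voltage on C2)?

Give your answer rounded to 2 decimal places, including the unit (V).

Answer: 6.00 V

Derivation:
Initial: C1(1μF, Q=3μC, V=3.00V), C2(2μF, Q=15μC, V=7.50V)
Op 1: CLOSE 1-2: Q_total=18.00, C_total=3.00, V=6.00; Q1=6.00, Q2=12.00; dissipated=6.750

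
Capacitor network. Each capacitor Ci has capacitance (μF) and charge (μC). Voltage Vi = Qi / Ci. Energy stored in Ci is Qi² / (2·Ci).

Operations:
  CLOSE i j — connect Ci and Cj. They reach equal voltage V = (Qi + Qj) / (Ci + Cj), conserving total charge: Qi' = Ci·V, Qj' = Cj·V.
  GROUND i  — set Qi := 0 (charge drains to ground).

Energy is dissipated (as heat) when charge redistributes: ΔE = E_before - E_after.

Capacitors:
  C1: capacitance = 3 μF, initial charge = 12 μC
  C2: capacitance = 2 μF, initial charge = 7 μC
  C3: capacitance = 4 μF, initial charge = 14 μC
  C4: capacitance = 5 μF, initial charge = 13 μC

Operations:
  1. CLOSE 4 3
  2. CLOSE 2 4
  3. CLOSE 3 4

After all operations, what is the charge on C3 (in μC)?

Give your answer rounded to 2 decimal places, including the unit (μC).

Initial: C1(3μF, Q=12μC, V=4.00V), C2(2μF, Q=7μC, V=3.50V), C3(4μF, Q=14μC, V=3.50V), C4(5μF, Q=13μC, V=2.60V)
Op 1: CLOSE 4-3: Q_total=27.00, C_total=9.00, V=3.00; Q4=15.00, Q3=12.00; dissipated=0.900
Op 2: CLOSE 2-4: Q_total=22.00, C_total=7.00, V=3.14; Q2=6.29, Q4=15.71; dissipated=0.179
Op 3: CLOSE 3-4: Q_total=27.71, C_total=9.00, V=3.08; Q3=12.32, Q4=15.40; dissipated=0.023
Final charges: Q1=12.00, Q2=6.29, Q3=12.32, Q4=15.40

Answer: 12.32 μC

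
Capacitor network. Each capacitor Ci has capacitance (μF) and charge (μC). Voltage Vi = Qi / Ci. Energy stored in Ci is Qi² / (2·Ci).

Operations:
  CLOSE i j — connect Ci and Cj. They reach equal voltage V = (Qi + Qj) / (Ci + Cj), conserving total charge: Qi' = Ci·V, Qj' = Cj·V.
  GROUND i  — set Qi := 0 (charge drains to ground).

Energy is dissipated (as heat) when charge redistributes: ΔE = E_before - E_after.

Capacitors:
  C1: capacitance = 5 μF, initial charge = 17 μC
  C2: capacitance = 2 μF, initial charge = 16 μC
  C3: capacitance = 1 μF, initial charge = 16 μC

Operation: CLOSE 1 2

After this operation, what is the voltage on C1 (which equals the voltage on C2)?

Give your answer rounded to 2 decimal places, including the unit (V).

Answer: 4.71 V

Derivation:
Initial: C1(5μF, Q=17μC, V=3.40V), C2(2μF, Q=16μC, V=8.00V), C3(1μF, Q=16μC, V=16.00V)
Op 1: CLOSE 1-2: Q_total=33.00, C_total=7.00, V=4.71; Q1=23.57, Q2=9.43; dissipated=15.114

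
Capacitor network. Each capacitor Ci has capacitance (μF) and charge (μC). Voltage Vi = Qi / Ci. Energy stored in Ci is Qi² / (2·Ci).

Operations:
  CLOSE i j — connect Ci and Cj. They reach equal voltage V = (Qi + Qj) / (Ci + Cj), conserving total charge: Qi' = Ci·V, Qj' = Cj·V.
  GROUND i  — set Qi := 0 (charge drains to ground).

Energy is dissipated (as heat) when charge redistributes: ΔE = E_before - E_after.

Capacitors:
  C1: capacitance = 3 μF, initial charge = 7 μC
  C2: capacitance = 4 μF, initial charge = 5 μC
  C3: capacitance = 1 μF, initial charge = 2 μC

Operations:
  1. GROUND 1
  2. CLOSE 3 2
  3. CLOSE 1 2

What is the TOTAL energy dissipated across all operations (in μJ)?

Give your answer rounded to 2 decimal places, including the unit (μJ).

Answer: 10.07 μJ

Derivation:
Initial: C1(3μF, Q=7μC, V=2.33V), C2(4μF, Q=5μC, V=1.25V), C3(1μF, Q=2μC, V=2.00V)
Op 1: GROUND 1: Q1=0; energy lost=8.167
Op 2: CLOSE 3-2: Q_total=7.00, C_total=5.00, V=1.40; Q3=1.40, Q2=5.60; dissipated=0.225
Op 3: CLOSE 1-2: Q_total=5.60, C_total=7.00, V=0.80; Q1=2.40, Q2=3.20; dissipated=1.680
Total dissipated: 10.072 μJ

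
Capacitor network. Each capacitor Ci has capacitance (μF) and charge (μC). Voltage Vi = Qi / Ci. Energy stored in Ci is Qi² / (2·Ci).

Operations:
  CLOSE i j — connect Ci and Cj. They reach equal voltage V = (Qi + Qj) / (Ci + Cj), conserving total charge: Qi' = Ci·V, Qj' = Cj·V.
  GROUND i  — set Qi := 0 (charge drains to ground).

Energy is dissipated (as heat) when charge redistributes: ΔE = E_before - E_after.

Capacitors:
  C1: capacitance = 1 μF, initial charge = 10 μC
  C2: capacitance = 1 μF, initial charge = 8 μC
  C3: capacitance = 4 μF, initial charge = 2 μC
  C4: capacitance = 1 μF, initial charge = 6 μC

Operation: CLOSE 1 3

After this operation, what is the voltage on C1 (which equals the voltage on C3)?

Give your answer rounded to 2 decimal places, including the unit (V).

Initial: C1(1μF, Q=10μC, V=10.00V), C2(1μF, Q=8μC, V=8.00V), C3(4μF, Q=2μC, V=0.50V), C4(1μF, Q=6μC, V=6.00V)
Op 1: CLOSE 1-3: Q_total=12.00, C_total=5.00, V=2.40; Q1=2.40, Q3=9.60; dissipated=36.100

Answer: 2.40 V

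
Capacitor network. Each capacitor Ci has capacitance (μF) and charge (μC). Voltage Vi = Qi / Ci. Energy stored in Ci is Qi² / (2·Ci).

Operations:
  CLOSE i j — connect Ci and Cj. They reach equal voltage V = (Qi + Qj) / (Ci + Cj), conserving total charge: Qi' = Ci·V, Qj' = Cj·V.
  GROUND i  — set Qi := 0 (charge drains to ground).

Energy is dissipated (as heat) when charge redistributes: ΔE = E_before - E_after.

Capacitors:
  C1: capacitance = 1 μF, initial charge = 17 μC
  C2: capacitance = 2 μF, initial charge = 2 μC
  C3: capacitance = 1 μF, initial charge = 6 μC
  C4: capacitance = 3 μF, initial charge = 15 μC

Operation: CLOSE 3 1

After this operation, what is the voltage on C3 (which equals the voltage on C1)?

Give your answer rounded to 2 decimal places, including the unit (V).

Answer: 11.50 V

Derivation:
Initial: C1(1μF, Q=17μC, V=17.00V), C2(2μF, Q=2μC, V=1.00V), C3(1μF, Q=6μC, V=6.00V), C4(3μF, Q=15μC, V=5.00V)
Op 1: CLOSE 3-1: Q_total=23.00, C_total=2.00, V=11.50; Q3=11.50, Q1=11.50; dissipated=30.250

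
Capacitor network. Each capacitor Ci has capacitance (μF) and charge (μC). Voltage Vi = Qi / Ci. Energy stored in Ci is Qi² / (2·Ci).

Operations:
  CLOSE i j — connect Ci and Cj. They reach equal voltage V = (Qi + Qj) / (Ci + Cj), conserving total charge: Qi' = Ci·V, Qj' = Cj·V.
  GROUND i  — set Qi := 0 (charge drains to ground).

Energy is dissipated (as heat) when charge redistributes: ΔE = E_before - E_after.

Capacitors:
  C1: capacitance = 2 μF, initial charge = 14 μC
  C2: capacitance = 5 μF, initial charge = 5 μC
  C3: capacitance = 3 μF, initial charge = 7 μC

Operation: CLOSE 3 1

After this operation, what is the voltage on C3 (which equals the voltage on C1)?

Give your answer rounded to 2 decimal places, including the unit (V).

Answer: 4.20 V

Derivation:
Initial: C1(2μF, Q=14μC, V=7.00V), C2(5μF, Q=5μC, V=1.00V), C3(3μF, Q=7μC, V=2.33V)
Op 1: CLOSE 3-1: Q_total=21.00, C_total=5.00, V=4.20; Q3=12.60, Q1=8.40; dissipated=13.067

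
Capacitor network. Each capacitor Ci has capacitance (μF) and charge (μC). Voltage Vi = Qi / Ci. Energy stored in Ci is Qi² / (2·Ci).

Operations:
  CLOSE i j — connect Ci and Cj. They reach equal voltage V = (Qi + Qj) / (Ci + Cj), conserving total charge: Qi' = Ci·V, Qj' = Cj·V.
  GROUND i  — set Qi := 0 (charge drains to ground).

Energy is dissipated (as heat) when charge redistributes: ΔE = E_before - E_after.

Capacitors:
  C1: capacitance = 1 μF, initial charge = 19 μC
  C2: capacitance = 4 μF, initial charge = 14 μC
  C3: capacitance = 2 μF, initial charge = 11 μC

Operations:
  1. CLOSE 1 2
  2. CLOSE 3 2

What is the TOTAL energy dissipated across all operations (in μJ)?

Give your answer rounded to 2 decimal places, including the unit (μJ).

Answer: 96.91 μJ

Derivation:
Initial: C1(1μF, Q=19μC, V=19.00V), C2(4μF, Q=14μC, V=3.50V), C3(2μF, Q=11μC, V=5.50V)
Op 1: CLOSE 1-2: Q_total=33.00, C_total=5.00, V=6.60; Q1=6.60, Q2=26.40; dissipated=96.100
Op 2: CLOSE 3-2: Q_total=37.40, C_total=6.00, V=6.23; Q3=12.47, Q2=24.93; dissipated=0.807
Total dissipated: 96.907 μJ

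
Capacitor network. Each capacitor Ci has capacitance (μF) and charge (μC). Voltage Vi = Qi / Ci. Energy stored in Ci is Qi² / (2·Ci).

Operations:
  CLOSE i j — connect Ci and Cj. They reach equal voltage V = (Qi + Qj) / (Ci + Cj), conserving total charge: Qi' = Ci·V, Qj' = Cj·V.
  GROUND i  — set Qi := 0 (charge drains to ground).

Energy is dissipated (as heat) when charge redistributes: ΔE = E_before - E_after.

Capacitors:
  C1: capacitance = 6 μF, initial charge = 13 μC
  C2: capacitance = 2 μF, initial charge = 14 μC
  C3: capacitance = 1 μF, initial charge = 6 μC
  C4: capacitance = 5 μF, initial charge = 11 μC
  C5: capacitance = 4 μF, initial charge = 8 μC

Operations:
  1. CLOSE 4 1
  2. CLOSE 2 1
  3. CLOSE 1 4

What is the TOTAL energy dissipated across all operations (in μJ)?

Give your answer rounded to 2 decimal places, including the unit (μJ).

Answer: 19.39 μJ

Derivation:
Initial: C1(6μF, Q=13μC, V=2.17V), C2(2μF, Q=14μC, V=7.00V), C3(1μF, Q=6μC, V=6.00V), C4(5μF, Q=11μC, V=2.20V), C5(4μF, Q=8μC, V=2.00V)
Op 1: CLOSE 4-1: Q_total=24.00, C_total=11.00, V=2.18; Q4=10.91, Q1=13.09; dissipated=0.002
Op 2: CLOSE 2-1: Q_total=27.09, C_total=8.00, V=3.39; Q2=6.77, Q1=20.32; dissipated=17.411
Op 3: CLOSE 1-4: Q_total=31.23, C_total=11.00, V=2.84; Q1=17.03, Q4=14.19; dissipated=1.979
Total dissipated: 19.391 μJ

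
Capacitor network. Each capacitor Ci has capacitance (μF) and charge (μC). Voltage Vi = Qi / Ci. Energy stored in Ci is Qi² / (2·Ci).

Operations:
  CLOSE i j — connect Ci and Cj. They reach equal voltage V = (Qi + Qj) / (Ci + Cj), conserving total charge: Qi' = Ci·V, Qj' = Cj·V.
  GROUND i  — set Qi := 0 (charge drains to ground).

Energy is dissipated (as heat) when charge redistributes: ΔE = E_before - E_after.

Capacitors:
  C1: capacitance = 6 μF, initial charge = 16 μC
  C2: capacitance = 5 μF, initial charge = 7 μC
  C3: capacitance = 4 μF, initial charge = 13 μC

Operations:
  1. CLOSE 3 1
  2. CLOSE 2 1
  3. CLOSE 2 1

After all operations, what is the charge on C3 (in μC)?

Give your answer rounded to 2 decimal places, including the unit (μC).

Initial: C1(6μF, Q=16μC, V=2.67V), C2(5μF, Q=7μC, V=1.40V), C3(4μF, Q=13μC, V=3.25V)
Op 1: CLOSE 3-1: Q_total=29.00, C_total=10.00, V=2.90; Q3=11.60, Q1=17.40; dissipated=0.408
Op 2: CLOSE 2-1: Q_total=24.40, C_total=11.00, V=2.22; Q2=11.09, Q1=13.31; dissipated=3.068
Op 3: CLOSE 2-1: Q_total=24.40, C_total=11.00, V=2.22; Q2=11.09, Q1=13.31; dissipated=0.000
Final charges: Q1=13.31, Q2=11.09, Q3=11.60

Answer: 11.60 μC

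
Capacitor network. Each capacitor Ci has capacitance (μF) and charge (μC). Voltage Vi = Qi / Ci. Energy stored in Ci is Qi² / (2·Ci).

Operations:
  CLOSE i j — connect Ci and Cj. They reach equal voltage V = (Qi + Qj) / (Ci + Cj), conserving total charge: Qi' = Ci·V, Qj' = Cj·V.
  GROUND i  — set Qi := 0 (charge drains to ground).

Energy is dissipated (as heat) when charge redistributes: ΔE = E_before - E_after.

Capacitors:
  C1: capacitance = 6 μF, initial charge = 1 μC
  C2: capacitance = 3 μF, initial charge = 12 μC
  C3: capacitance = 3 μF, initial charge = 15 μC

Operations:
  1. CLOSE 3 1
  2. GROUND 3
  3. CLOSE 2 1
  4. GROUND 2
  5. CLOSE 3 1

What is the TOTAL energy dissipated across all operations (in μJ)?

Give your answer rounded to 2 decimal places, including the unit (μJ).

Initial: C1(6μF, Q=1μC, V=0.17V), C2(3μF, Q=12μC, V=4.00V), C3(3μF, Q=15μC, V=5.00V)
Op 1: CLOSE 3-1: Q_total=16.00, C_total=9.00, V=1.78; Q3=5.33, Q1=10.67; dissipated=23.361
Op 2: GROUND 3: Q3=0; energy lost=4.741
Op 3: CLOSE 2-1: Q_total=22.67, C_total=9.00, V=2.52; Q2=7.56, Q1=15.11; dissipated=4.938
Op 4: GROUND 2: Q2=0; energy lost=9.514
Op 5: CLOSE 3-1: Q_total=15.11, C_total=9.00, V=1.68; Q3=5.04, Q1=10.07; dissipated=6.343
Total dissipated: 48.897 μJ

Answer: 48.90 μJ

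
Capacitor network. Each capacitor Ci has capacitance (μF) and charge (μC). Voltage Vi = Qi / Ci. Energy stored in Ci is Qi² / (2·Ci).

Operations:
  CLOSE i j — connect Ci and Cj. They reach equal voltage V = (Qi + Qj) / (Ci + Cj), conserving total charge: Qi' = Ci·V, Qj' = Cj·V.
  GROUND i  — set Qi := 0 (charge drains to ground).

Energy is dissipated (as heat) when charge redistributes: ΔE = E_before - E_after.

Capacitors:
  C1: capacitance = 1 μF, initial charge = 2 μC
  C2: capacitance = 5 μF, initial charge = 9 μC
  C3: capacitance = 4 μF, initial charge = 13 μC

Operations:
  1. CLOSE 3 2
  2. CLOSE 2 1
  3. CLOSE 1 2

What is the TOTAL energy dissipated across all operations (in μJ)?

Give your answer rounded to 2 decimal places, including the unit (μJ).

Initial: C1(1μF, Q=2μC, V=2.00V), C2(5μF, Q=9μC, V=1.80V), C3(4μF, Q=13μC, V=3.25V)
Op 1: CLOSE 3-2: Q_total=22.00, C_total=9.00, V=2.44; Q3=9.78, Q2=12.22; dissipated=2.336
Op 2: CLOSE 2-1: Q_total=14.22, C_total=6.00, V=2.37; Q2=11.85, Q1=2.37; dissipated=0.082
Op 3: CLOSE 1-2: Q_total=14.22, C_total=6.00, V=2.37; Q1=2.37, Q2=11.85; dissipated=0.000
Total dissipated: 2.418 μJ

Answer: 2.42 μJ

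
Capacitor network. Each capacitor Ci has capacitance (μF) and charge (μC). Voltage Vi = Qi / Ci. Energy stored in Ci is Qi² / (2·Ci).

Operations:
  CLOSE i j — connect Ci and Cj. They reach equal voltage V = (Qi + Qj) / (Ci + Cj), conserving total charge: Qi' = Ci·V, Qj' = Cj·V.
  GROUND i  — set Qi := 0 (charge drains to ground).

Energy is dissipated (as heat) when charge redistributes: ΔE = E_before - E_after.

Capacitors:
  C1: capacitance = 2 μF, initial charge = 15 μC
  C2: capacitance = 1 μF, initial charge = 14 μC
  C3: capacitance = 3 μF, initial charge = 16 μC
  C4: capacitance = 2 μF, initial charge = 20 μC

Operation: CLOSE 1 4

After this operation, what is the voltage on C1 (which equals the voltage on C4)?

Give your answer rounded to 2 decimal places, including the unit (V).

Initial: C1(2μF, Q=15μC, V=7.50V), C2(1μF, Q=14μC, V=14.00V), C3(3μF, Q=16μC, V=5.33V), C4(2μF, Q=20μC, V=10.00V)
Op 1: CLOSE 1-4: Q_total=35.00, C_total=4.00, V=8.75; Q1=17.50, Q4=17.50; dissipated=3.125

Answer: 8.75 V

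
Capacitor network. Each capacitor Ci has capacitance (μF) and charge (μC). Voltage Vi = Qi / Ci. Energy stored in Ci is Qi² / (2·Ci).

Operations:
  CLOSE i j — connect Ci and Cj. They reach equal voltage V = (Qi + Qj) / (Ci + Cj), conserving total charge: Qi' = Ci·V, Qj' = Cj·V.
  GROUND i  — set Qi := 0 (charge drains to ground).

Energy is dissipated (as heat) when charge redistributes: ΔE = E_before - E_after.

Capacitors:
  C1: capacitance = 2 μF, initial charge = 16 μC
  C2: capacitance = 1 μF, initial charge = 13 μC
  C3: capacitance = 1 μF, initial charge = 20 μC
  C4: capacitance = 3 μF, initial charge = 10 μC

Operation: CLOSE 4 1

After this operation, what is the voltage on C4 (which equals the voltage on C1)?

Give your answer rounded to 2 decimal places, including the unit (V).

Initial: C1(2μF, Q=16μC, V=8.00V), C2(1μF, Q=13μC, V=13.00V), C3(1μF, Q=20μC, V=20.00V), C4(3μF, Q=10μC, V=3.33V)
Op 1: CLOSE 4-1: Q_total=26.00, C_total=5.00, V=5.20; Q4=15.60, Q1=10.40; dissipated=13.067

Answer: 5.20 V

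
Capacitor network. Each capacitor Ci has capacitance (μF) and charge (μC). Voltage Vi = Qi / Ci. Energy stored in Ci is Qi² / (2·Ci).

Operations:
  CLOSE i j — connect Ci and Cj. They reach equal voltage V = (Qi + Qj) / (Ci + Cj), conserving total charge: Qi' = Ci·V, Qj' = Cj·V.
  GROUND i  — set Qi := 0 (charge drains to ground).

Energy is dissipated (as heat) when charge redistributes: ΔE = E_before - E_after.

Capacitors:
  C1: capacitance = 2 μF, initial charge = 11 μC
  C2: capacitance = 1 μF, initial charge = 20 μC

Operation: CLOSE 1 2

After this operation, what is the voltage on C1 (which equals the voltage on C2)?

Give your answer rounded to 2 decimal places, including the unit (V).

Answer: 10.33 V

Derivation:
Initial: C1(2μF, Q=11μC, V=5.50V), C2(1μF, Q=20μC, V=20.00V)
Op 1: CLOSE 1-2: Q_total=31.00, C_total=3.00, V=10.33; Q1=20.67, Q2=10.33; dissipated=70.083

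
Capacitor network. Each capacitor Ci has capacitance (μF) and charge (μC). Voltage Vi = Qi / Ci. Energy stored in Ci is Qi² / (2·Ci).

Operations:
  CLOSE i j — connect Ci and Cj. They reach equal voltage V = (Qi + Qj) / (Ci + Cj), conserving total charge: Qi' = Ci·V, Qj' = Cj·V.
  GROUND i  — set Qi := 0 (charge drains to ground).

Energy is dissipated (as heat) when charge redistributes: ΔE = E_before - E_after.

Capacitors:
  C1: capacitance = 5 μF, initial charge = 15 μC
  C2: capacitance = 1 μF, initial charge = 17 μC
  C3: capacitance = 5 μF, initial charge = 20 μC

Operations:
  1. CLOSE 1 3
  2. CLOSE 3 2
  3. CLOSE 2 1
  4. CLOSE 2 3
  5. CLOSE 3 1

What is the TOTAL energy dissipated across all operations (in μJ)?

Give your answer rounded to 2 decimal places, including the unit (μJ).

Initial: C1(5μF, Q=15μC, V=3.00V), C2(1μF, Q=17μC, V=17.00V), C3(5μF, Q=20μC, V=4.00V)
Op 1: CLOSE 1-3: Q_total=35.00, C_total=10.00, V=3.50; Q1=17.50, Q3=17.50; dissipated=1.250
Op 2: CLOSE 3-2: Q_total=34.50, C_total=6.00, V=5.75; Q3=28.75, Q2=5.75; dissipated=75.938
Op 3: CLOSE 2-1: Q_total=23.25, C_total=6.00, V=3.88; Q2=3.88, Q1=19.38; dissipated=2.109
Op 4: CLOSE 2-3: Q_total=32.62, C_total=6.00, V=5.44; Q2=5.44, Q3=27.19; dissipated=1.465
Op 5: CLOSE 3-1: Q_total=46.56, C_total=10.00, V=4.66; Q3=23.28, Q1=23.28; dissipated=3.052
Total dissipated: 83.813 μJ

Answer: 83.81 μJ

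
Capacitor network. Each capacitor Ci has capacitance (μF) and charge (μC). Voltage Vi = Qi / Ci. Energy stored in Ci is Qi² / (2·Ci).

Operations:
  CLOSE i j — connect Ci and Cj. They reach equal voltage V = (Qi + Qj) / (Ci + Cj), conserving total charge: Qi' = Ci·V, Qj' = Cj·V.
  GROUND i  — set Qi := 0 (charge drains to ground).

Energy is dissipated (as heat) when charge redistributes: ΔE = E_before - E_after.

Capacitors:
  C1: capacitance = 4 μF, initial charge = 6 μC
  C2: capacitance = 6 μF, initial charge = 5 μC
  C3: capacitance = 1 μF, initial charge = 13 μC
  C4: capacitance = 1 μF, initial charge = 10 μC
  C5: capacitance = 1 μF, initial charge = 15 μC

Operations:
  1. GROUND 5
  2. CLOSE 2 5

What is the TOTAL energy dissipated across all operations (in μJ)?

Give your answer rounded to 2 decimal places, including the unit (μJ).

Answer: 112.80 μJ

Derivation:
Initial: C1(4μF, Q=6μC, V=1.50V), C2(6μF, Q=5μC, V=0.83V), C3(1μF, Q=13μC, V=13.00V), C4(1μF, Q=10μC, V=10.00V), C5(1μF, Q=15μC, V=15.00V)
Op 1: GROUND 5: Q5=0; energy lost=112.500
Op 2: CLOSE 2-5: Q_total=5.00, C_total=7.00, V=0.71; Q2=4.29, Q5=0.71; dissipated=0.298
Total dissipated: 112.798 μJ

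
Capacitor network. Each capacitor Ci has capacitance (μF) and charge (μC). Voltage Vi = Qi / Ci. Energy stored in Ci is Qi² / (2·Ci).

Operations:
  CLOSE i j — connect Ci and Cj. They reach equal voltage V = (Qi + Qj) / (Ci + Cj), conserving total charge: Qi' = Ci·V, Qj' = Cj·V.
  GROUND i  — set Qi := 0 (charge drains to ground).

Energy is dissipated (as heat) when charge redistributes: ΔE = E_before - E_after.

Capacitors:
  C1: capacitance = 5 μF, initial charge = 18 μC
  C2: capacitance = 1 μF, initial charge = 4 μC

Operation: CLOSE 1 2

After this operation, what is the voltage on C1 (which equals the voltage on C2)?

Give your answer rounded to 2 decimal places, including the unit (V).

Initial: C1(5μF, Q=18μC, V=3.60V), C2(1μF, Q=4μC, V=4.00V)
Op 1: CLOSE 1-2: Q_total=22.00, C_total=6.00, V=3.67; Q1=18.33, Q2=3.67; dissipated=0.067

Answer: 3.67 V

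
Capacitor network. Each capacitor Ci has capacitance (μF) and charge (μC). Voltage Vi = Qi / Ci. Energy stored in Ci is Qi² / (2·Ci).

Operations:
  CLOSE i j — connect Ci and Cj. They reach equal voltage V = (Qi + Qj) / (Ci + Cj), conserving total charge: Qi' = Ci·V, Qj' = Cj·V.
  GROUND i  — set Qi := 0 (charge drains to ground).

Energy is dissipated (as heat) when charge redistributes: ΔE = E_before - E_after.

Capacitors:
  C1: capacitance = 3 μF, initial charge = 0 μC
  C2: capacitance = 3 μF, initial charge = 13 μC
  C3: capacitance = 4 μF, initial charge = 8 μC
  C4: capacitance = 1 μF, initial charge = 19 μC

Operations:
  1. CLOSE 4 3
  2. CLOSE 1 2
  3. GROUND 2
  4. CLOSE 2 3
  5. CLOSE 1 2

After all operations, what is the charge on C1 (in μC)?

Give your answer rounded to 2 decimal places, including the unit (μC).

Answer: 7.88 μC

Derivation:
Initial: C1(3μF, Q=0μC, V=0.00V), C2(3μF, Q=13μC, V=4.33V), C3(4μF, Q=8μC, V=2.00V), C4(1μF, Q=19μC, V=19.00V)
Op 1: CLOSE 4-3: Q_total=27.00, C_total=5.00, V=5.40; Q4=5.40, Q3=21.60; dissipated=115.600
Op 2: CLOSE 1-2: Q_total=13.00, C_total=6.00, V=2.17; Q1=6.50, Q2=6.50; dissipated=14.083
Op 3: GROUND 2: Q2=0; energy lost=7.042
Op 4: CLOSE 2-3: Q_total=21.60, C_total=7.00, V=3.09; Q2=9.26, Q3=12.34; dissipated=24.994
Op 5: CLOSE 1-2: Q_total=15.76, C_total=6.00, V=2.63; Q1=7.88, Q2=7.88; dissipated=0.633
Final charges: Q1=7.88, Q2=7.88, Q3=12.34, Q4=5.40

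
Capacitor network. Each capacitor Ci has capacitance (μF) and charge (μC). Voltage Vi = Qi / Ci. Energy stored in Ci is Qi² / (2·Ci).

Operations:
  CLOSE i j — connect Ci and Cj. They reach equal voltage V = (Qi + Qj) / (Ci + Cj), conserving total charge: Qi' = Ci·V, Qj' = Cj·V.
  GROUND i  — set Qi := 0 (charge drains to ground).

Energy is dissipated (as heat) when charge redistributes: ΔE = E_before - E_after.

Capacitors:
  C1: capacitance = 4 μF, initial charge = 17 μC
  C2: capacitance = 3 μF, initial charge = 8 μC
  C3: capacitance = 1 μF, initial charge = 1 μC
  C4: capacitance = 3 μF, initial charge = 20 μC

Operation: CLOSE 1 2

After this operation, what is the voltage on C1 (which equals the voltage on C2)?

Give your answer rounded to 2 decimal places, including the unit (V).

Answer: 3.57 V

Derivation:
Initial: C1(4μF, Q=17μC, V=4.25V), C2(3μF, Q=8μC, V=2.67V), C3(1μF, Q=1μC, V=1.00V), C4(3μF, Q=20μC, V=6.67V)
Op 1: CLOSE 1-2: Q_total=25.00, C_total=7.00, V=3.57; Q1=14.29, Q2=10.71; dissipated=2.149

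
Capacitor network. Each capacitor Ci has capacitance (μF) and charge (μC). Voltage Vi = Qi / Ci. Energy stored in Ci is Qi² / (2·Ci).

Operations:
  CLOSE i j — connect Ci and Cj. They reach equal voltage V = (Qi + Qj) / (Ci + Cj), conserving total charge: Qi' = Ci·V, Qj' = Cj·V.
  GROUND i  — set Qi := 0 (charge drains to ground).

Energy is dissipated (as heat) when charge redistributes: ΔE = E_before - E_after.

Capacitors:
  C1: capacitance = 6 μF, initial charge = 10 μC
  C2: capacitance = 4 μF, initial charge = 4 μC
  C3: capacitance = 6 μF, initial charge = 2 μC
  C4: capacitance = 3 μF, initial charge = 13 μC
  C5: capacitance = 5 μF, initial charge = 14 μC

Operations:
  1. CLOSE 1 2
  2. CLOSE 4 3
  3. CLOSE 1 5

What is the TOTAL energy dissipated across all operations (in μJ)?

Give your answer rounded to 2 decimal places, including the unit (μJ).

Initial: C1(6μF, Q=10μC, V=1.67V), C2(4μF, Q=4μC, V=1.00V), C3(6μF, Q=2μC, V=0.33V), C4(3μF, Q=13μC, V=4.33V), C5(5μF, Q=14μC, V=2.80V)
Op 1: CLOSE 1-2: Q_total=14.00, C_total=10.00, V=1.40; Q1=8.40, Q2=5.60; dissipated=0.533
Op 2: CLOSE 4-3: Q_total=15.00, C_total=9.00, V=1.67; Q4=5.00, Q3=10.00; dissipated=16.000
Op 3: CLOSE 1-5: Q_total=22.40, C_total=11.00, V=2.04; Q1=12.22, Q5=10.18; dissipated=2.673
Total dissipated: 19.206 μJ

Answer: 19.21 μJ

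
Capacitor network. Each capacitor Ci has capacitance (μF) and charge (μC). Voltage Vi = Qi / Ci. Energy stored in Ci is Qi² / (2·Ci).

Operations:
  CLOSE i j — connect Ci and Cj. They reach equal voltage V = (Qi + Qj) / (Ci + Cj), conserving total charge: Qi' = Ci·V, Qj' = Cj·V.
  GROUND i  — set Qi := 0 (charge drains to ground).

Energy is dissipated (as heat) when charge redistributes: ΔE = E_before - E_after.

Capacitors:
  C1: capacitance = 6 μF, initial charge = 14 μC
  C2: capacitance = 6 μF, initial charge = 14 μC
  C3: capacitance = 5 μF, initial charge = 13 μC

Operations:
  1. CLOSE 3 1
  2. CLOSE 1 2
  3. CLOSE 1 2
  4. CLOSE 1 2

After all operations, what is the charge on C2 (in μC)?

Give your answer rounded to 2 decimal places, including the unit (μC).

Initial: C1(6μF, Q=14μC, V=2.33V), C2(6μF, Q=14μC, V=2.33V), C3(5μF, Q=13μC, V=2.60V)
Op 1: CLOSE 3-1: Q_total=27.00, C_total=11.00, V=2.45; Q3=12.27, Q1=14.73; dissipated=0.097
Op 2: CLOSE 1-2: Q_total=28.73, C_total=12.00, V=2.39; Q1=14.36, Q2=14.36; dissipated=0.022
Op 3: CLOSE 1-2: Q_total=28.73, C_total=12.00, V=2.39; Q1=14.36, Q2=14.36; dissipated=0.000
Op 4: CLOSE 1-2: Q_total=28.73, C_total=12.00, V=2.39; Q1=14.36, Q2=14.36; dissipated=0.000
Final charges: Q1=14.36, Q2=14.36, Q3=12.27

Answer: 14.36 μC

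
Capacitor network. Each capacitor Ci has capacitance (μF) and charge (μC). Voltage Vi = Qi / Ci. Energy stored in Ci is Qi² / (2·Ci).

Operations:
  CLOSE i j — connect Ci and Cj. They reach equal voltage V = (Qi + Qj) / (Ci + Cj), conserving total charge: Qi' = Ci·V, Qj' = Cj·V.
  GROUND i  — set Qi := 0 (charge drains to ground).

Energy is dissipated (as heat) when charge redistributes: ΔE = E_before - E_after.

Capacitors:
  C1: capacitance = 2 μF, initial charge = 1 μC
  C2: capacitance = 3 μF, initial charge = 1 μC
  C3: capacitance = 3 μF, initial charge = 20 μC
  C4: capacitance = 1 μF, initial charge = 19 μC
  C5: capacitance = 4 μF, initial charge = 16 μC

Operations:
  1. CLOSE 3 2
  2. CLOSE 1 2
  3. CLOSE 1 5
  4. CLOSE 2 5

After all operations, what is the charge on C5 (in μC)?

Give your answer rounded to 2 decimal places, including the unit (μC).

Initial: C1(2μF, Q=1μC, V=0.50V), C2(3μF, Q=1μC, V=0.33V), C3(3μF, Q=20μC, V=6.67V), C4(1μF, Q=19μC, V=19.00V), C5(4μF, Q=16μC, V=4.00V)
Op 1: CLOSE 3-2: Q_total=21.00, C_total=6.00, V=3.50; Q3=10.50, Q2=10.50; dissipated=30.083
Op 2: CLOSE 1-2: Q_total=11.50, C_total=5.00, V=2.30; Q1=4.60, Q2=6.90; dissipated=5.400
Op 3: CLOSE 1-5: Q_total=20.60, C_total=6.00, V=3.43; Q1=6.87, Q5=13.73; dissipated=1.927
Op 4: CLOSE 2-5: Q_total=20.63, C_total=7.00, V=2.95; Q2=8.84, Q5=11.79; dissipated=1.101
Final charges: Q1=6.87, Q2=8.84, Q3=10.50, Q4=19.00, Q5=11.79

Answer: 11.79 μC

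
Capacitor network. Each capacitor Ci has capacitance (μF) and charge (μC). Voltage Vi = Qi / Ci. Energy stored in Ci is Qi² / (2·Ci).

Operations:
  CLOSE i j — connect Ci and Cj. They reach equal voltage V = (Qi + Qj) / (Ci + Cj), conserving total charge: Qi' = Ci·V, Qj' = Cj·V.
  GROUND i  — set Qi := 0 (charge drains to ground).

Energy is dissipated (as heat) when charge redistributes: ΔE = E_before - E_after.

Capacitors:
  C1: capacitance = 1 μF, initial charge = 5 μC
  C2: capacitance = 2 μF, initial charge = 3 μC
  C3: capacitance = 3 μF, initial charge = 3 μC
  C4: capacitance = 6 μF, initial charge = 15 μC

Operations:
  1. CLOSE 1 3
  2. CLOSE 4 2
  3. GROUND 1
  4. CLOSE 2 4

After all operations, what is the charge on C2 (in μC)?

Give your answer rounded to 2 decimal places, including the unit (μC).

Initial: C1(1μF, Q=5μC, V=5.00V), C2(2μF, Q=3μC, V=1.50V), C3(3μF, Q=3μC, V=1.00V), C4(6μF, Q=15μC, V=2.50V)
Op 1: CLOSE 1-3: Q_total=8.00, C_total=4.00, V=2.00; Q1=2.00, Q3=6.00; dissipated=6.000
Op 2: CLOSE 4-2: Q_total=18.00, C_total=8.00, V=2.25; Q4=13.50, Q2=4.50; dissipated=0.750
Op 3: GROUND 1: Q1=0; energy lost=2.000
Op 4: CLOSE 2-4: Q_total=18.00, C_total=8.00, V=2.25; Q2=4.50, Q4=13.50; dissipated=0.000
Final charges: Q1=0.00, Q2=4.50, Q3=6.00, Q4=13.50

Answer: 4.50 μC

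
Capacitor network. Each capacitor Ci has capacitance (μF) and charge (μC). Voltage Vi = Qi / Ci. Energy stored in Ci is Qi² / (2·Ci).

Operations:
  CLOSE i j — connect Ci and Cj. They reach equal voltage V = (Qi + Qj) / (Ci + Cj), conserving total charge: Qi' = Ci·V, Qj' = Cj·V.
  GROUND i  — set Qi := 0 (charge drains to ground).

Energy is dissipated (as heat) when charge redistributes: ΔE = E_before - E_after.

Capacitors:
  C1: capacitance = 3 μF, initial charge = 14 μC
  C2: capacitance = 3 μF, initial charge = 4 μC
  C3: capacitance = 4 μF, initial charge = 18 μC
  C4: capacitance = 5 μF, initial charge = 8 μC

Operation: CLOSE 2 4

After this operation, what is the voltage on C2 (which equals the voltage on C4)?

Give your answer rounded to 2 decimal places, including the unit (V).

Initial: C1(3μF, Q=14μC, V=4.67V), C2(3μF, Q=4μC, V=1.33V), C3(4μF, Q=18μC, V=4.50V), C4(5μF, Q=8μC, V=1.60V)
Op 1: CLOSE 2-4: Q_total=12.00, C_total=8.00, V=1.50; Q2=4.50, Q4=7.50; dissipated=0.067

Answer: 1.50 V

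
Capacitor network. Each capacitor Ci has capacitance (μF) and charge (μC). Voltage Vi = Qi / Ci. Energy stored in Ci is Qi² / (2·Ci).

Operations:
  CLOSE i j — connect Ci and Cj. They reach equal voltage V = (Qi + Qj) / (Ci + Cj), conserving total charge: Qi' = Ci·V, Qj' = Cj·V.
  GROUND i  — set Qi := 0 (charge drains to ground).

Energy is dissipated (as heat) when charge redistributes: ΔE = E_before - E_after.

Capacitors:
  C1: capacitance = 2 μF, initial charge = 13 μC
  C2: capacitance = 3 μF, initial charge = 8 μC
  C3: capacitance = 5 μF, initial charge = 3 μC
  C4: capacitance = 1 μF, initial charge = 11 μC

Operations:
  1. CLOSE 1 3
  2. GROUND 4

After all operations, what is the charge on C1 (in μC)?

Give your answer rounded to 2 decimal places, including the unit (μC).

Answer: 4.57 μC

Derivation:
Initial: C1(2μF, Q=13μC, V=6.50V), C2(3μF, Q=8μC, V=2.67V), C3(5μF, Q=3μC, V=0.60V), C4(1μF, Q=11μC, V=11.00V)
Op 1: CLOSE 1-3: Q_total=16.00, C_total=7.00, V=2.29; Q1=4.57, Q3=11.43; dissipated=24.864
Op 2: GROUND 4: Q4=0; energy lost=60.500
Final charges: Q1=4.57, Q2=8.00, Q3=11.43, Q4=0.00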